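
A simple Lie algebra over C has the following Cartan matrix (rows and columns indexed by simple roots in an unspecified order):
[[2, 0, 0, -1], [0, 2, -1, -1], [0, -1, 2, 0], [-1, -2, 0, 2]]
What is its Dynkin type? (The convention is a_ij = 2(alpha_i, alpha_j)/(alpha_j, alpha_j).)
The matrix has rank 4 with 2's on the diagonal. Reading the off-diagonal entries as Dynkin edges (a single edge where a_ij = a_ji = -1; a double or triple edge where a_ij * a_ji = 2 or 3), the diagram is a chain of 4 nodes with a double edge between the middle two (F_4). One simple-root ordering that puts it in standard form is (alpha_1, alpha_4, alpha_2, alpha_3). So the algebra is type F_4.

F_4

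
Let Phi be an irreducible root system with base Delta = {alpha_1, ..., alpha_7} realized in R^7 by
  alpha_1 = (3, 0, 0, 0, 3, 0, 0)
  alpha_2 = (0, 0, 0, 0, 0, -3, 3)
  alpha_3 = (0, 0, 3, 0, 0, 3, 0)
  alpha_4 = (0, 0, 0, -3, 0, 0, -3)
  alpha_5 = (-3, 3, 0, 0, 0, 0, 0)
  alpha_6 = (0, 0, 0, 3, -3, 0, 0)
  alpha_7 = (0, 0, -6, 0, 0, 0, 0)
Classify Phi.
C_7

Compute the Cartan integers a_ij = 2(alpha_i, alpha_j)/(alpha_j, alpha_j); the resulting 7x7 Cartan matrix is
[[2, 0, 0, 0, -1, -1, 0], [0, 2, -1, -1, 0, 0, 0], [0, -1, 2, 0, 0, 0, -1], [0, -1, 0, 2, 0, -1, 0], [-1, 0, 0, 0, 2, 0, 0], [-1, 0, 0, -1, 0, 2, 0], [0, 0, -2, 0, 0, 0, 2]].
The roots have two lengths (squared-length ratio 2:1); the short ones are alpha_{1,2,3,4,5,6}. The associated Dynkin diagram is a chain of 7 nodes with a double edge at one end; the terminal node there is the unique long simple root (C_7), so the type is C_7 (the algebra sp(14)).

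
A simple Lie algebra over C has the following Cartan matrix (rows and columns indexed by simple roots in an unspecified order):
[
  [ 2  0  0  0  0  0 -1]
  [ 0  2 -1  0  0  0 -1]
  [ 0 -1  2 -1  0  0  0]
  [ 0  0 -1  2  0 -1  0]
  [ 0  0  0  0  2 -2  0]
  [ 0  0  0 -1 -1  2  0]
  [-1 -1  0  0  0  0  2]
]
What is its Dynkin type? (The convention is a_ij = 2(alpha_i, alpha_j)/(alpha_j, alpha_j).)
C_7 (sp(14))

The matrix has rank 7 with 2's on the diagonal. Reading the off-diagonal entries as Dynkin edges (a single edge where a_ij = a_ji = -1; a double or triple edge where a_ij * a_ji = 2 or 3), the diagram is a chain of 7 nodes with a double edge at one end; the terminal node there is the unique long simple root (C_7). One simple-root ordering that puts it in standard form is (alpha_1, alpha_7, alpha_2, alpha_3, alpha_4, alpha_6, alpha_5). So the algebra is type C_7, i.e. sp(14).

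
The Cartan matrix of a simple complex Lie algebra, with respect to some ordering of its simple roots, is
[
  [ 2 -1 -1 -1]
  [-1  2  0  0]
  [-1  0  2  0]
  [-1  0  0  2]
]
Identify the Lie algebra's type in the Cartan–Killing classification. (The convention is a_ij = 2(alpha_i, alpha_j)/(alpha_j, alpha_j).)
D_4

The matrix has rank 4 with 2's on the diagonal. Reading the off-diagonal entries as Dynkin edges (a single edge where a_ij = a_ji = -1; a double or triple edge where a_ij * a_ji = 2 or 3), the diagram is a chain of 2 nodes with a fork of two nodes at one end (D_4). One simple-root ordering that puts it in standard form is (alpha_3, alpha_1, alpha_2, alpha_4). So the algebra is type D_4, i.e. so(8).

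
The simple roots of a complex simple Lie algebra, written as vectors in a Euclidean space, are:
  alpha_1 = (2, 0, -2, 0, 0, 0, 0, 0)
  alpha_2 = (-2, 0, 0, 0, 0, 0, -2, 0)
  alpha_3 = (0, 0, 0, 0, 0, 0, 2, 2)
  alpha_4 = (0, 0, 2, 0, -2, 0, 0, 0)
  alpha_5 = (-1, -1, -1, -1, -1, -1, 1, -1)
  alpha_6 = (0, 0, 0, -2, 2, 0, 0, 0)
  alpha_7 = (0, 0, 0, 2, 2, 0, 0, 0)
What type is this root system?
Compute the Cartan integers a_ij = 2(alpha_i, alpha_j)/(alpha_j, alpha_j); the resulting 7x7 Cartan matrix is
[[2, -1, 0, -1, 0, 0, 0], [-1, 2, -1, 0, 0, 0, 0], [0, -1, 2, 0, 0, 0, 0], [-1, 0, 0, 2, 0, -1, -1], [0, 0, 0, 0, 2, 0, -1], [0, 0, 0, -1, 0, 2, 0], [0, 0, 0, -1, -1, 0, 2]].
All simple roots have the same length, so the diagram is simply laced. The associated Dynkin diagram is a chain of 6 nodes with one extra node attached to the third node from one end (E_7), so the type is E_7.

E7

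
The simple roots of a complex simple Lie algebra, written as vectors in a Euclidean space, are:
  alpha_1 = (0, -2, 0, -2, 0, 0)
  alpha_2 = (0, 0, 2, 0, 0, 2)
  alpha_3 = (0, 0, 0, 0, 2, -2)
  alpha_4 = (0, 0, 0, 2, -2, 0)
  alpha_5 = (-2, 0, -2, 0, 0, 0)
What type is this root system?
Compute the Cartan integers a_ij = 2(alpha_i, alpha_j)/(alpha_j, alpha_j); the resulting 5x5 Cartan matrix is
[[2, 0, 0, -1, 0], [0, 2, -1, 0, -1], [0, -1, 2, -1, 0], [-1, 0, -1, 2, 0], [0, -1, 0, 0, 2]].
All simple roots have the same length, so the diagram is simply laced. The associated Dynkin diagram is a chain of 5 nodes with single edges (A_5), so the type is A_5 (the algebra sl(6)).

A5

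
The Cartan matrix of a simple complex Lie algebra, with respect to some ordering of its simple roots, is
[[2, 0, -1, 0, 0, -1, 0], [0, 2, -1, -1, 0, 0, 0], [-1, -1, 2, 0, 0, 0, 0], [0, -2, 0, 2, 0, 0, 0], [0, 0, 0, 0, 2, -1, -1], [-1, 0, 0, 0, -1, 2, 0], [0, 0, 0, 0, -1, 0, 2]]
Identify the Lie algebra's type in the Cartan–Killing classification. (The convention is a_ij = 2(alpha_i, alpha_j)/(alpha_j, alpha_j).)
The matrix has rank 7 with 2's on the diagonal. Reading the off-diagonal entries as Dynkin edges (a single edge where a_ij = a_ji = -1; a double or triple edge where a_ij * a_ji = 2 or 3), the diagram is a chain of 7 nodes with a double edge at one end; the terminal node there is the unique long simple root (C_7). One simple-root ordering that puts it in standard form is (alpha_7, alpha_5, alpha_6, alpha_1, alpha_3, alpha_2, alpha_4). So the algebra is type C_7, i.e. sp(14).

C7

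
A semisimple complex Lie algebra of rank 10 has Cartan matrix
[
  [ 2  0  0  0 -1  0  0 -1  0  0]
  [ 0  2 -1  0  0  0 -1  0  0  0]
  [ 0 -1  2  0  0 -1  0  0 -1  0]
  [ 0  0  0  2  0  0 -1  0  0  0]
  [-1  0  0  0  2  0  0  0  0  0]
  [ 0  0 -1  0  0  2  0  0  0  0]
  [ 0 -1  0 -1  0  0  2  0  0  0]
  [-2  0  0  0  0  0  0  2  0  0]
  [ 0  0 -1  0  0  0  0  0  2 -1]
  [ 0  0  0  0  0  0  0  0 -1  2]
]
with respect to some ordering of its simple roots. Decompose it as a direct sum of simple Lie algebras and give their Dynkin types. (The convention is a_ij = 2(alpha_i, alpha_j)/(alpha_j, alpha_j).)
The diagram associated to this matrix has two connected components: the simple roots {alpha_1, alpha_5, alpha_8} form a chain of 3 nodes with a double edge at one end; the terminal node there is the unique long simple root (C_3), and {alpha_2, alpha_3, alpha_4, alpha_6, alpha_7, alpha_9, alpha_10} form a chain of 6 nodes with one extra node attached to the third node from one end (E_7). A semisimple Lie algebra decomposes uniquely as the direct sum of simple ideals, one per connected component of its Dynkin diagram, so g ≅ C_3 ⊕ E_7 (dimension 21 + 133 = 154).

C_3 (sp(6)) ⊕ E_7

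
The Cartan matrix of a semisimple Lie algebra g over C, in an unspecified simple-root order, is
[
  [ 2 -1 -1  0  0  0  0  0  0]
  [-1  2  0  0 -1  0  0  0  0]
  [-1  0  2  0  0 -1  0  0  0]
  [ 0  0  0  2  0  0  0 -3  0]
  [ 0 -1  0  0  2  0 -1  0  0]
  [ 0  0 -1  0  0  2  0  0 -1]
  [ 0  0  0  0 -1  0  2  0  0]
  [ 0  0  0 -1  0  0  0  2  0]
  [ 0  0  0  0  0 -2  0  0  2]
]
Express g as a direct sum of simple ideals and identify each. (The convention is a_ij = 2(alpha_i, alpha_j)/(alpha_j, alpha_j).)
C_7 (sp(14)) ⊕ G_2

The diagram associated to this matrix has two connected components: the simple roots {alpha_1, alpha_2, alpha_3, alpha_5, alpha_6, alpha_7, alpha_9} form a chain of 7 nodes with a double edge at one end; the terminal node there is the unique long simple root (C_7), and {alpha_4, alpha_8} form two nodes joined by a triple edge (G_2). A semisimple Lie algebra decomposes uniquely as the direct sum of simple ideals, one per connected component of its Dynkin diagram, so g ≅ C_7 ⊕ G_2 (dimension 105 + 14 = 119).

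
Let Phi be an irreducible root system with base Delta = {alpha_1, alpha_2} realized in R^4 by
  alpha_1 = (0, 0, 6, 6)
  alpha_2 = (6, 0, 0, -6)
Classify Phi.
Compute the Cartan integers a_ij = 2(alpha_i, alpha_j)/(alpha_j, alpha_j); the resulting 2x2 Cartan matrix is
[[2, -1], [-1, 2]].
All simple roots have the same length, so the diagram is simply laced. The associated Dynkin diagram is a chain of 2 nodes with single edges (A_2), so the type is A_2 (the algebra sl(3)).

A_2 (sl(3))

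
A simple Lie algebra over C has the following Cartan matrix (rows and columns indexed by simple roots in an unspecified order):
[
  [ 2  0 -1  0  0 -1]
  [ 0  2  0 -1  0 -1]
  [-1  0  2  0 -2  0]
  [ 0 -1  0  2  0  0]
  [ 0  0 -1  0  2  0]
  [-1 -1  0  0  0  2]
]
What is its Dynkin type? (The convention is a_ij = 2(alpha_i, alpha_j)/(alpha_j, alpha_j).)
B_6

The matrix has rank 6 with 2's on the diagonal. Reading the off-diagonal entries as Dynkin edges (a single edge where a_ij = a_ji = -1; a double or triple edge where a_ij * a_ji = 2 or 3), the diagram is a chain of 6 nodes with a double edge at one end; the terminal node there is the unique short simple root (B_6). One simple-root ordering that puts it in standard form is (alpha_4, alpha_2, alpha_6, alpha_1, alpha_3, alpha_5). So the algebra is type B_6, i.e. so(13).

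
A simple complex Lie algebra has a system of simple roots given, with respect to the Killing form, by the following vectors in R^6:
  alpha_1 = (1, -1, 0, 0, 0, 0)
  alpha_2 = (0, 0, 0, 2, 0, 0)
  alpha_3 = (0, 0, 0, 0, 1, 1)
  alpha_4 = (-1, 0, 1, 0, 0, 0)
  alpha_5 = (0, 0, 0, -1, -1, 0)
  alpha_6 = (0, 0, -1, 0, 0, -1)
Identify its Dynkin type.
Compute the Cartan integers a_ij = 2(alpha_i, alpha_j)/(alpha_j, alpha_j); the resulting 6x6 Cartan matrix is
[[2, 0, 0, -1, 0, 0], [0, 2, 0, 0, -2, 0], [0, 0, 2, 0, -1, -1], [-1, 0, 0, 2, 0, -1], [0, -1, -1, 0, 2, 0], [0, 0, -1, -1, 0, 2]].
The roots have two lengths (squared-length ratio 2:1); the short ones are alpha_{1,3,4,5,6}. The associated Dynkin diagram is a chain of 6 nodes with a double edge at one end; the terminal node there is the unique long simple root (C_6), so the type is C_6 (the algebra sp(12)).

C6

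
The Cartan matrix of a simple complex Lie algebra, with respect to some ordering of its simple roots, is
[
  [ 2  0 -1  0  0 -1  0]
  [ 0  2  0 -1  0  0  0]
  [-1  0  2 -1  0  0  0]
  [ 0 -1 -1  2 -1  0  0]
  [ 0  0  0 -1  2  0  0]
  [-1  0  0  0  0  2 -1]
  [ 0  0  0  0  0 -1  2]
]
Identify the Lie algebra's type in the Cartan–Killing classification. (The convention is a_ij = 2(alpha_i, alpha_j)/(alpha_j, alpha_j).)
The matrix has rank 7 with 2's on the diagonal. Reading the off-diagonal entries as Dynkin edges (a single edge where a_ij = a_ji = -1; a double or triple edge where a_ij * a_ji = 2 or 3), the diagram is a chain of 5 nodes with a fork of two nodes at one end (D_7). One simple-root ordering that puts it in standard form is (alpha_7, alpha_6, alpha_1, alpha_3, alpha_4, alpha_5, alpha_2). So the algebra is type D_7, i.e. so(14).

D_7 (so(14))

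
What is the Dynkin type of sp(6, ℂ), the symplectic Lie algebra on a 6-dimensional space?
This is sp(6), which has dimension 6(6+1)/2 = 21 and rank 6/2 = 3. In the classification of classical Lie algebras, the symplectic algebra sp(2n) has type C_n; here n = 3, so the Dynkin diagram is a chain of 3 nodes with a double edge at one end; the terminal node there is the unique long simple root (C_3). Hence the type is C_3.

type C_3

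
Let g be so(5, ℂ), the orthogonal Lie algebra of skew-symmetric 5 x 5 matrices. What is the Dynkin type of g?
B2

This is so(5) with 5 odd, which has dimension 5(5-1)/2 = 10 and rank (5-1)/2 = 2. In the classification of classical Lie algebras, the orthogonal algebra so(2n+1) in an odd number of variables has type B_n; here n = 2, so the Dynkin diagram is a chain of 2 nodes with a double edge at one end; the terminal node there is the unique short simple root (B_2). Hence the type is B_2.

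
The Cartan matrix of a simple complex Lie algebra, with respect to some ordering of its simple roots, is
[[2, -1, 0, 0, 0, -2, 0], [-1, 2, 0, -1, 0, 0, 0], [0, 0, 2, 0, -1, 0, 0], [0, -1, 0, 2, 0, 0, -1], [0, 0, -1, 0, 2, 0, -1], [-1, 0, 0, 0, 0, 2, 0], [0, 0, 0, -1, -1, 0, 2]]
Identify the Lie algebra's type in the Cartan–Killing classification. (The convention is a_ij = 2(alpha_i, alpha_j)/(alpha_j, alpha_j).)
B7

The matrix has rank 7 with 2's on the diagonal. Reading the off-diagonal entries as Dynkin edges (a single edge where a_ij = a_ji = -1; a double or triple edge where a_ij * a_ji = 2 or 3), the diagram is a chain of 7 nodes with a double edge at one end; the terminal node there is the unique short simple root (B_7). One simple-root ordering that puts it in standard form is (alpha_3, alpha_5, alpha_7, alpha_4, alpha_2, alpha_1, alpha_6). So the algebra is type B_7, i.e. so(15).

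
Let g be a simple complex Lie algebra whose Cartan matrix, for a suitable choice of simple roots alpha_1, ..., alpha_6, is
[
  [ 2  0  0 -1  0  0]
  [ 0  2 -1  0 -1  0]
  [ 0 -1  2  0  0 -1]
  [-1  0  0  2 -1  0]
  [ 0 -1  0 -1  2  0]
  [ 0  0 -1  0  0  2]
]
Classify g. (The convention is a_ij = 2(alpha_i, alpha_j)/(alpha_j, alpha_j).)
The matrix has rank 6 with 2's on the diagonal. Reading the off-diagonal entries as Dynkin edges (a single edge where a_ij = a_ji = -1; a double or triple edge where a_ij * a_ji = 2 or 3), the diagram is a chain of 6 nodes with single edges (A_6). One simple-root ordering that puts it in standard form is (alpha_1, alpha_4, alpha_5, alpha_2, alpha_3, alpha_6). So the algebra is type A_6, i.e. sl(7).

type A_6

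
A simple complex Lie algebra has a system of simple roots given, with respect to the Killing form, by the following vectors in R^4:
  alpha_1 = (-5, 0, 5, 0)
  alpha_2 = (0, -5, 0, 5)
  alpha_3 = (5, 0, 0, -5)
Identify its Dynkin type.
type A_3

Compute the Cartan integers a_ij = 2(alpha_i, alpha_j)/(alpha_j, alpha_j); the resulting 3x3 Cartan matrix is
[[2, 0, -1], [0, 2, -1], [-1, -1, 2]].
All simple roots have the same length, so the diagram is simply laced. The associated Dynkin diagram is a chain of 3 nodes with single edges (A_3), so the type is A_3 (the algebra sl(4)).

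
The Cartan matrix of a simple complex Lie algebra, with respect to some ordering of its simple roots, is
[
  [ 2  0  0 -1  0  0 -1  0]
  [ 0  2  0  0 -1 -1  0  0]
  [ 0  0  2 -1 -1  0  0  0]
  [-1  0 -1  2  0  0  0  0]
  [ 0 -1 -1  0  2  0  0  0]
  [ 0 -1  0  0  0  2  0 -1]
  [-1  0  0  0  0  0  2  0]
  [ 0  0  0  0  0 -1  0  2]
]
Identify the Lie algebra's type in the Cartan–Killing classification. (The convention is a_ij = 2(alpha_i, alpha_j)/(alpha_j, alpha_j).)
A8

The matrix has rank 8 with 2's on the diagonal. Reading the off-diagonal entries as Dynkin edges (a single edge where a_ij = a_ji = -1; a double or triple edge where a_ij * a_ji = 2 or 3), the diagram is a chain of 8 nodes with single edges (A_8). One simple-root ordering that puts it in standard form is (alpha_7, alpha_1, alpha_4, alpha_3, alpha_5, alpha_2, alpha_6, alpha_8). So the algebra is type A_8, i.e. sl(9).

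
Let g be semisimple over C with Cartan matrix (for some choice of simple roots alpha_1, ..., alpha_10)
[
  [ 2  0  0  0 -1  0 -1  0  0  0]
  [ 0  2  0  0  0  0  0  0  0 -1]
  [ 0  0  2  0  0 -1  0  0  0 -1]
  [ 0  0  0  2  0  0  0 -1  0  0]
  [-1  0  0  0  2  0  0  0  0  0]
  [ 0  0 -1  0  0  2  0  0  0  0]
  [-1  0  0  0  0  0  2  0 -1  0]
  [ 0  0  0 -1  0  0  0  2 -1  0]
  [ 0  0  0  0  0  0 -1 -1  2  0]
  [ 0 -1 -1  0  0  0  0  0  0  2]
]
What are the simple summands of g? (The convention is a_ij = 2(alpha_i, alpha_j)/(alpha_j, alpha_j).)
A4 + A6

The diagram associated to this matrix has two connected components: the simple roots {alpha_2, alpha_3, alpha_6, alpha_10} form a chain of 4 nodes with single edges (A_4), and {alpha_1, alpha_4, alpha_5, alpha_7, alpha_8, alpha_9} form a chain of 6 nodes with single edges (A_6). A semisimple Lie algebra decomposes uniquely as the direct sum of simple ideals, one per connected component of its Dynkin diagram, so g ≅ A_4 ⊕ A_6 (dimension 24 + 48 = 72).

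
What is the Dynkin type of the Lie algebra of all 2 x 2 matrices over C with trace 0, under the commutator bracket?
This is sl(2), which has dimension 2^2 - 1 = 3 and rank 2 - 1 = 1 (a Cartan subalgebra is the diagonal traceless matrices). In the classification of classical Lie algebras, the special linear algebra sl(n+1) has type A_n; here n = 1, so the Dynkin diagram is a chain of 1 nodes with single edges (A_1). Hence the type is A_1.

A_1 (sl(2))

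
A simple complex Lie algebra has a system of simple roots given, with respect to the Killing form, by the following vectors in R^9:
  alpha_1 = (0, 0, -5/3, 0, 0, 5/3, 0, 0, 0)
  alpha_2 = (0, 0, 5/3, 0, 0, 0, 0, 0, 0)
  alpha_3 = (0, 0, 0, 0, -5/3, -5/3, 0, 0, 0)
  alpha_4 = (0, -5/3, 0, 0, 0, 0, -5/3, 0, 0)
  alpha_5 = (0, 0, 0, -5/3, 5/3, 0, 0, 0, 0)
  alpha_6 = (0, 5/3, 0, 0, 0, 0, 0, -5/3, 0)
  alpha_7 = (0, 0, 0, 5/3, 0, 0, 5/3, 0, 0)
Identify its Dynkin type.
Compute the Cartan integers a_ij = 2(alpha_i, alpha_j)/(alpha_j, alpha_j); the resulting 7x7 Cartan matrix is
[[2, -2, -1, 0, 0, 0, 0], [-1, 2, 0, 0, 0, 0, 0], [-1, 0, 2, 0, -1, 0, 0], [0, 0, 0, 2, 0, -1, -1], [0, 0, -1, 0, 2, 0, -1], [0, 0, 0, -1, 0, 2, 0], [0, 0, 0, -1, -1, 0, 2]].
The roots have two lengths (squared-length ratio 2:1); the short ones are alpha_{2}. The associated Dynkin diagram is a chain of 7 nodes with a double edge at one end; the terminal node there is the unique short simple root (B_7), so the type is B_7 (the algebra so(15)).

type B_7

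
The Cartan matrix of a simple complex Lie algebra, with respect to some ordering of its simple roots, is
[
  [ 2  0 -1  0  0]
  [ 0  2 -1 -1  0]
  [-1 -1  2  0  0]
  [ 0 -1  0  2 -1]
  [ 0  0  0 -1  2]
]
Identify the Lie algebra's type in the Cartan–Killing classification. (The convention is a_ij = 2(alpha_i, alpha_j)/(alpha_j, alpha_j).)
A_5 (sl(6))

The matrix has rank 5 with 2's on the diagonal. Reading the off-diagonal entries as Dynkin edges (a single edge where a_ij = a_ji = -1; a double or triple edge where a_ij * a_ji = 2 or 3), the diagram is a chain of 5 nodes with single edges (A_5). One simple-root ordering that puts it in standard form is (alpha_5, alpha_4, alpha_2, alpha_3, alpha_1). So the algebra is type A_5, i.e. sl(6).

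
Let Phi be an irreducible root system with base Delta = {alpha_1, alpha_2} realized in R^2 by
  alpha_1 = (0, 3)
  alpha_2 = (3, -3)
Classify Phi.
Compute the Cartan integers a_ij = 2(alpha_i, alpha_j)/(alpha_j, alpha_j); the resulting 2x2 Cartan matrix is
[[2, -1], [-2, 2]].
The roots have two lengths (squared-length ratio 2:1); the short ones are alpha_{1}. The associated Dynkin diagram is a chain of 2 nodes with a double edge at one end; the terminal node there is the unique short simple root (B_2), so the type is B_2 (the algebra so(5)).

B_2 (so(5))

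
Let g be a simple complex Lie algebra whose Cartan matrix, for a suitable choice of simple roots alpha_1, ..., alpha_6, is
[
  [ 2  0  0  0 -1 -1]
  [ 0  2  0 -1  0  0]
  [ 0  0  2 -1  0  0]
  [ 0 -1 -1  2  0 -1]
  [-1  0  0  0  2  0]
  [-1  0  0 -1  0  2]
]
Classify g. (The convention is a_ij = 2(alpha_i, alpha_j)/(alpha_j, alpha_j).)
The matrix has rank 6 with 2's on the diagonal. Reading the off-diagonal entries as Dynkin edges (a single edge where a_ij = a_ji = -1; a double or triple edge where a_ij * a_ji = 2 or 3), the diagram is a chain of 4 nodes with a fork of two nodes at one end (D_6). One simple-root ordering that puts it in standard form is (alpha_5, alpha_1, alpha_6, alpha_4, alpha_2, alpha_3). So the algebra is type D_6, i.e. so(12).

D_6 (so(12))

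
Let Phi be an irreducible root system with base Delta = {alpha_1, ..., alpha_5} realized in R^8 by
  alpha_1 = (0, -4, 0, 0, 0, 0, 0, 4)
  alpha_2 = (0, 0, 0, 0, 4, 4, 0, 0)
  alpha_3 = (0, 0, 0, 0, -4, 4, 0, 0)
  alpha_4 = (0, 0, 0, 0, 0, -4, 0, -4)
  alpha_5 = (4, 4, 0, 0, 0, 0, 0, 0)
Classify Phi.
type D_5

Compute the Cartan integers a_ij = 2(alpha_i, alpha_j)/(alpha_j, alpha_j); the resulting 5x5 Cartan matrix is
[[2, 0, 0, -1, -1], [0, 2, 0, -1, 0], [0, 0, 2, -1, 0], [-1, -1, -1, 2, 0], [-1, 0, 0, 0, 2]].
All simple roots have the same length, so the diagram is simply laced. The associated Dynkin diagram is a chain of 3 nodes with a fork of two nodes at one end (D_5), so the type is D_5 (the algebra so(10)).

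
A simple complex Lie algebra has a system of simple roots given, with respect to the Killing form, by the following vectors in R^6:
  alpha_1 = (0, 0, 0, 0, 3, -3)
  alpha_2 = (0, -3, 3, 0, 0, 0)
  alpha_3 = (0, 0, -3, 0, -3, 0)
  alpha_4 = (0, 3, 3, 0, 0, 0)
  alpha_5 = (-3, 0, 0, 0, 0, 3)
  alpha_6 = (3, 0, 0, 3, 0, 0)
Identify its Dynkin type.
Compute the Cartan integers a_ij = 2(alpha_i, alpha_j)/(alpha_j, alpha_j); the resulting 6x6 Cartan matrix is
[[2, 0, -1, 0, -1, 0], [0, 2, -1, 0, 0, 0], [-1, -1, 2, -1, 0, 0], [0, 0, -1, 2, 0, 0], [-1, 0, 0, 0, 2, -1], [0, 0, 0, 0, -1, 2]].
All simple roots have the same length, so the diagram is simply laced. The associated Dynkin diagram is a chain of 4 nodes with a fork of two nodes at one end (D_6), so the type is D_6 (the algebra so(12)).

type D_6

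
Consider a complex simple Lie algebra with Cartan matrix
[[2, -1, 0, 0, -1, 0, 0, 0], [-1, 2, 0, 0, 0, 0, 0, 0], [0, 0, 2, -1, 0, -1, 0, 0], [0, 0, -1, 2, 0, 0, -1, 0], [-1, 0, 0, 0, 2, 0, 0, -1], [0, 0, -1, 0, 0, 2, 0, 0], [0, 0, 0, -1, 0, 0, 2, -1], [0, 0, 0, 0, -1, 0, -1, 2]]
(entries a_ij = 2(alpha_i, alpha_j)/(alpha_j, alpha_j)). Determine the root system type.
The matrix has rank 8 with 2's on the diagonal. Reading the off-diagonal entries as Dynkin edges (a single edge where a_ij = a_ji = -1; a double or triple edge where a_ij * a_ji = 2 or 3), the diagram is a chain of 8 nodes with single edges (A_8). One simple-root ordering that puts it in standard form is (alpha_6, alpha_3, alpha_4, alpha_7, alpha_8, alpha_5, alpha_1, alpha_2). So the algebra is type A_8, i.e. sl(9).

A_8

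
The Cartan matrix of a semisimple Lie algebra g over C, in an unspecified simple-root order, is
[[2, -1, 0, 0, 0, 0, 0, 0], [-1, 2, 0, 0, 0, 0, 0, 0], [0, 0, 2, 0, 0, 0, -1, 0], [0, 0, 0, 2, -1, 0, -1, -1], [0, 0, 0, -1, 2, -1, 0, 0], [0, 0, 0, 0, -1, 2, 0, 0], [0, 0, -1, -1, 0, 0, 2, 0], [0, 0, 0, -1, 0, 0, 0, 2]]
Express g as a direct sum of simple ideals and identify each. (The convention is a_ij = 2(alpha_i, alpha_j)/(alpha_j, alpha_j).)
The diagram associated to this matrix has two connected components: the simple roots {alpha_1, alpha_2} form a chain of 2 nodes with single edges (A_2), and {alpha_3, alpha_4, alpha_5, alpha_6, alpha_7, alpha_8} form a chain of 5 nodes with one extra node attached to the third node from one end (E_6). A semisimple Lie algebra decomposes uniquely as the direct sum of simple ideals, one per connected component of its Dynkin diagram, so g ≅ A_2 ⊕ E_6 (dimension 8 + 78 = 86).

A_2 (sl(3)) + E_6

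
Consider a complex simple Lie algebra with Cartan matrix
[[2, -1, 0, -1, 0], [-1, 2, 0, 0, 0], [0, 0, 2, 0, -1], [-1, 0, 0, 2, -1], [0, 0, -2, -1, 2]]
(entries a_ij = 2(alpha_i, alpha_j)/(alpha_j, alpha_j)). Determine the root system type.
B_5 (so(11))

The matrix has rank 5 with 2's on the diagonal. Reading the off-diagonal entries as Dynkin edges (a single edge where a_ij = a_ji = -1; a double or triple edge where a_ij * a_ji = 2 or 3), the diagram is a chain of 5 nodes with a double edge at one end; the terminal node there is the unique short simple root (B_5). One simple-root ordering that puts it in standard form is (alpha_2, alpha_1, alpha_4, alpha_5, alpha_3). So the algebra is type B_5, i.e. so(11).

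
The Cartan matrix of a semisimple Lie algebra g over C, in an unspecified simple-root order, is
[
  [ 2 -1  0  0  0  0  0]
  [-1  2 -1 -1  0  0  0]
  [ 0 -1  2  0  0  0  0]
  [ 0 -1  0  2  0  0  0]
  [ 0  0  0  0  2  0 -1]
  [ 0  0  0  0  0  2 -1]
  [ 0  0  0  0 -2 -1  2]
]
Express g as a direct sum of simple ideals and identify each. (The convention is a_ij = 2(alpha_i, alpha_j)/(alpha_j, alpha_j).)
B_3 (so(7)) + D_4 (so(8))

The diagram associated to this matrix has two connected components: the simple roots {alpha_5, alpha_6, alpha_7} form a chain of 3 nodes with a double edge at one end; the terminal node there is the unique short simple root (B_3), and {alpha_1, alpha_2, alpha_3, alpha_4} form a chain of 2 nodes with a fork of two nodes at one end (D_4). A semisimple Lie algebra decomposes uniquely as the direct sum of simple ideals, one per connected component of its Dynkin diagram, so g ≅ B_3 ⊕ D_4 (dimension 21 + 28 = 49).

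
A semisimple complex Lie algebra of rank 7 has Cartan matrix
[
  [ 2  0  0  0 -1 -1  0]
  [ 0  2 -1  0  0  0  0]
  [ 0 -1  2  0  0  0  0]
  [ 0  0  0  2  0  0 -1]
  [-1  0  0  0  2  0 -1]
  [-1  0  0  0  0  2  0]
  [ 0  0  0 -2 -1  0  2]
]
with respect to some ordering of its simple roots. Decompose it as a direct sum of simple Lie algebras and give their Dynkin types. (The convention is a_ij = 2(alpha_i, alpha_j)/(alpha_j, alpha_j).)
A_2 + B_5

The diagram associated to this matrix has two connected components: the simple roots {alpha_2, alpha_3} form a chain of 2 nodes with single edges (A_2), and {alpha_1, alpha_4, alpha_5, alpha_6, alpha_7} form a chain of 5 nodes with a double edge at one end; the terminal node there is the unique short simple root (B_5). A semisimple Lie algebra decomposes uniquely as the direct sum of simple ideals, one per connected component of its Dynkin diagram, so g ≅ A_2 ⊕ B_5 (dimension 8 + 55 = 63).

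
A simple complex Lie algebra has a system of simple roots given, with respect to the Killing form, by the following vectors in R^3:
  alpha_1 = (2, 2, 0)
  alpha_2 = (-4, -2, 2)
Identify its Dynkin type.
type G_2

Compute the Cartan integers a_ij = 2(alpha_i, alpha_j)/(alpha_j, alpha_j); the resulting 2x2 Cartan matrix is
[[2, -1], [-3, 2]].
The roots have two lengths (squared-length ratio 3:1); the short ones are alpha_{1}. The associated Dynkin diagram is two nodes joined by a triple edge (G_2), so the type is G_2.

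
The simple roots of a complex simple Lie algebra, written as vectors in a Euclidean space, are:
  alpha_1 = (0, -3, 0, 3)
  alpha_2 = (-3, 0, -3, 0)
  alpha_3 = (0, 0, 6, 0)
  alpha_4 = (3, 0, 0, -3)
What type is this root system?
C_4

Compute the Cartan integers a_ij = 2(alpha_i, alpha_j)/(alpha_j, alpha_j); the resulting 4x4 Cartan matrix is
[[2, 0, 0, -1], [0, 2, -1, -1], [0, -2, 2, 0], [-1, -1, 0, 2]].
The roots have two lengths (squared-length ratio 2:1); the short ones are alpha_{1,2,4}. The associated Dynkin diagram is a chain of 4 nodes with a double edge at one end; the terminal node there is the unique long simple root (C_4), so the type is C_4 (the algebra sp(8)).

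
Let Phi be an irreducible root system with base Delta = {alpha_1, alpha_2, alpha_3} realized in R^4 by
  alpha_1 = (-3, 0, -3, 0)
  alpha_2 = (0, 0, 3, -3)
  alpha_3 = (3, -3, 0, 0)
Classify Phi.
type A_3

Compute the Cartan integers a_ij = 2(alpha_i, alpha_j)/(alpha_j, alpha_j); the resulting 3x3 Cartan matrix is
[[2, -1, -1], [-1, 2, 0], [-1, 0, 2]].
All simple roots have the same length, so the diagram is simply laced. The associated Dynkin diagram is a chain of 3 nodes with single edges (A_3), so the type is A_3 (the algebra sl(4)).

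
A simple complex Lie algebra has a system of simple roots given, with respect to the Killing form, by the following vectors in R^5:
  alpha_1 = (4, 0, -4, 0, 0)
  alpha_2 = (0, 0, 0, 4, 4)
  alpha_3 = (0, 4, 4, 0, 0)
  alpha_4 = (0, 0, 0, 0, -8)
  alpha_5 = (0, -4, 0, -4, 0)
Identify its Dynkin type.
C_5 (sp(10))

Compute the Cartan integers a_ij = 2(alpha_i, alpha_j)/(alpha_j, alpha_j); the resulting 5x5 Cartan matrix is
[[2, 0, -1, 0, 0], [0, 2, 0, -1, -1], [-1, 0, 2, 0, -1], [0, -2, 0, 2, 0], [0, -1, -1, 0, 2]].
The roots have two lengths (squared-length ratio 2:1); the short ones are alpha_{1,2,3,5}. The associated Dynkin diagram is a chain of 5 nodes with a double edge at one end; the terminal node there is the unique long simple root (C_5), so the type is C_5 (the algebra sp(10)).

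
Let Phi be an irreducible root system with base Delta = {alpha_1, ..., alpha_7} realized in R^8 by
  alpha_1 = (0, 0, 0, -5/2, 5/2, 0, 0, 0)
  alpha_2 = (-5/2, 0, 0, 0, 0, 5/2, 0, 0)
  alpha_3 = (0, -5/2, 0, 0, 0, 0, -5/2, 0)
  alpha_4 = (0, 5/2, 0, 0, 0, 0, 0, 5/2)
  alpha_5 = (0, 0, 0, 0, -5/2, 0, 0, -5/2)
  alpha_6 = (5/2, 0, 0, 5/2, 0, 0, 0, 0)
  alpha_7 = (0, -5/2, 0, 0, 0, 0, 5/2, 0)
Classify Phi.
D_7

Compute the Cartan integers a_ij = 2(alpha_i, alpha_j)/(alpha_j, alpha_j); the resulting 7x7 Cartan matrix is
[[2, 0, 0, 0, -1, -1, 0], [0, 2, 0, 0, 0, -1, 0], [0, 0, 2, -1, 0, 0, 0], [0, 0, -1, 2, -1, 0, -1], [-1, 0, 0, -1, 2, 0, 0], [-1, -1, 0, 0, 0, 2, 0], [0, 0, 0, -1, 0, 0, 2]].
All simple roots have the same length, so the diagram is simply laced. The associated Dynkin diagram is a chain of 5 nodes with a fork of two nodes at one end (D_7), so the type is D_7 (the algebra so(14)).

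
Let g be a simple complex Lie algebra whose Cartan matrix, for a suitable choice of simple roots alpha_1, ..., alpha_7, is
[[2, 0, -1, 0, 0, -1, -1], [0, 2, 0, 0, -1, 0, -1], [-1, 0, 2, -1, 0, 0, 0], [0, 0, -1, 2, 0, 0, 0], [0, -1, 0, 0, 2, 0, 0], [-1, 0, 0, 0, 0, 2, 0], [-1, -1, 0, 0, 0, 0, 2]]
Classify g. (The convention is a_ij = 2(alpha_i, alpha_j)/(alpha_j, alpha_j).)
The matrix has rank 7 with 2's on the diagonal. Reading the off-diagonal entries as Dynkin edges (a single edge where a_ij = a_ji = -1; a double or triple edge where a_ij * a_ji = 2 or 3), the diagram is a chain of 6 nodes with one extra node attached to the third node from one end (E_7). One simple-root ordering that puts it in standard form is (alpha_4, alpha_6, alpha_3, alpha_1, alpha_7, alpha_2, alpha_5). So the algebra is type E_7.

E_7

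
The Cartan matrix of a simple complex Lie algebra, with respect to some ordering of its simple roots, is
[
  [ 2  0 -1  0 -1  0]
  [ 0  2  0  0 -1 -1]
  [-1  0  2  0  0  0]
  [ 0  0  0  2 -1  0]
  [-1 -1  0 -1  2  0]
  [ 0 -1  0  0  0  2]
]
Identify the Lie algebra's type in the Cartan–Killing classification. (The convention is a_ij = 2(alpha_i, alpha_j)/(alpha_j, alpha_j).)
The matrix has rank 6 with 2's on the diagonal. Reading the off-diagonal entries as Dynkin edges (a single edge where a_ij = a_ji = -1; a double or triple edge where a_ij * a_ji = 2 or 3), the diagram is a chain of 5 nodes with one extra node attached to the third node from one end (E_6). One simple-root ordering that puts it in standard form is (alpha_3, alpha_4, alpha_1, alpha_5, alpha_2, alpha_6). So the algebra is type E_6.

E6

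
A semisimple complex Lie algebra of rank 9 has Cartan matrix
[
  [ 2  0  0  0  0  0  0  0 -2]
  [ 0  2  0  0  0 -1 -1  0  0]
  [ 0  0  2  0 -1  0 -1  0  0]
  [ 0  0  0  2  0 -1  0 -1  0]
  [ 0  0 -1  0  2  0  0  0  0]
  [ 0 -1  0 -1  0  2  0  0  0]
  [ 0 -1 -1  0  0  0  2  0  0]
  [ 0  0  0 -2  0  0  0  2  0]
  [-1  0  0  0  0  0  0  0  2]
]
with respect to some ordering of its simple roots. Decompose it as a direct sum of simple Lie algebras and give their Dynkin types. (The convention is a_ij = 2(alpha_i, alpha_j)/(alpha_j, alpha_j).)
B_2 + C_7

The diagram associated to this matrix has two connected components: the simple roots {alpha_1, alpha_9} form a chain of 2 nodes with a double edge at one end; the terminal node there is the unique short simple root (B_2), and {alpha_2, alpha_3, alpha_4, alpha_5, alpha_6, alpha_7, alpha_8} form a chain of 7 nodes with a double edge at one end; the terminal node there is the unique long simple root (C_7). A semisimple Lie algebra decomposes uniquely as the direct sum of simple ideals, one per connected component of its Dynkin diagram, so g ≅ B_2 ⊕ C_7 (dimension 10 + 105 = 115).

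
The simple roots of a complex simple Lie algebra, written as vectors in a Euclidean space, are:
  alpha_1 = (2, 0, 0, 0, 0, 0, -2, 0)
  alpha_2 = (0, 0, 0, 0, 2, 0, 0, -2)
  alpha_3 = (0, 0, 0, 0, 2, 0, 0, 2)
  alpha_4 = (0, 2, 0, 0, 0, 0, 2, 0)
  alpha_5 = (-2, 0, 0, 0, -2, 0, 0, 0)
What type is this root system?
Compute the Cartan integers a_ij = 2(alpha_i, alpha_j)/(alpha_j, alpha_j); the resulting 5x5 Cartan matrix is
[[2, 0, 0, -1, -1], [0, 2, 0, 0, -1], [0, 0, 2, 0, -1], [-1, 0, 0, 2, 0], [-1, -1, -1, 0, 2]].
All simple roots have the same length, so the diagram is simply laced. The associated Dynkin diagram is a chain of 3 nodes with a fork of two nodes at one end (D_5), so the type is D_5 (the algebra so(10)).

type D_5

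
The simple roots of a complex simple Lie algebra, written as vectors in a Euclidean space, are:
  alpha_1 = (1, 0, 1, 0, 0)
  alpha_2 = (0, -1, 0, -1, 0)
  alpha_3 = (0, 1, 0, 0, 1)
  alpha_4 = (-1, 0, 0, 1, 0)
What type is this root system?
type A_4

Compute the Cartan integers a_ij = 2(alpha_i, alpha_j)/(alpha_j, alpha_j); the resulting 4x4 Cartan matrix is
[[2, 0, 0, -1], [0, 2, -1, -1], [0, -1, 2, 0], [-1, -1, 0, 2]].
All simple roots have the same length, so the diagram is simply laced. The associated Dynkin diagram is a chain of 4 nodes with single edges (A_4), so the type is A_4 (the algebra sl(5)).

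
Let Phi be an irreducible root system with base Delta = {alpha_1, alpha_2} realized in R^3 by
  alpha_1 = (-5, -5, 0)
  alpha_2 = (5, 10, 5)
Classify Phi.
G2

Compute the Cartan integers a_ij = 2(alpha_i, alpha_j)/(alpha_j, alpha_j); the resulting 2x2 Cartan matrix is
[[2, -1], [-3, 2]].
The roots have two lengths (squared-length ratio 3:1); the short ones are alpha_{1}. The associated Dynkin diagram is two nodes joined by a triple edge (G_2), so the type is G_2.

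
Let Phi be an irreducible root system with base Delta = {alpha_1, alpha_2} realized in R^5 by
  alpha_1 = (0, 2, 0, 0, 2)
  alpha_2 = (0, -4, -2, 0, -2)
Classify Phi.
Compute the Cartan integers a_ij = 2(alpha_i, alpha_j)/(alpha_j, alpha_j); the resulting 2x2 Cartan matrix is
[[2, -1], [-3, 2]].
The roots have two lengths (squared-length ratio 3:1); the short ones are alpha_{1}. The associated Dynkin diagram is two nodes joined by a triple edge (G_2), so the type is G_2.

type G_2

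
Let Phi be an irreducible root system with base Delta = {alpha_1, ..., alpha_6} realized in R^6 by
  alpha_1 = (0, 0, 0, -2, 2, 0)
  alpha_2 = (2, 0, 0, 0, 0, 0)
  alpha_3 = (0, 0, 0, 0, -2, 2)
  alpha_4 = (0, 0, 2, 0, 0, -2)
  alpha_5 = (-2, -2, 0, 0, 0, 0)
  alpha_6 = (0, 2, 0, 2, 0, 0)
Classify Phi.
Compute the Cartan integers a_ij = 2(alpha_i, alpha_j)/(alpha_j, alpha_j); the resulting 6x6 Cartan matrix is
[[2, 0, -1, 0, 0, -1], [0, 2, 0, 0, -1, 0], [-1, 0, 2, -1, 0, 0], [0, 0, -1, 2, 0, 0], [0, -2, 0, 0, 2, -1], [-1, 0, 0, 0, -1, 2]].
The roots have two lengths (squared-length ratio 2:1); the short ones are alpha_{2}. The associated Dynkin diagram is a chain of 6 nodes with a double edge at one end; the terminal node there is the unique short simple root (B_6), so the type is B_6 (the algebra so(13)).

type B_6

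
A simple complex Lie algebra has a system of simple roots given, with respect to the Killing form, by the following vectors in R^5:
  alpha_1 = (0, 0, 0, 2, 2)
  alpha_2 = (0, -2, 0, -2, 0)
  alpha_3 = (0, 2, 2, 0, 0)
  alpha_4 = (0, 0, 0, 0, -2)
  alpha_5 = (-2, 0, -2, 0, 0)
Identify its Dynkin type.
Compute the Cartan integers a_ij = 2(alpha_i, alpha_j)/(alpha_j, alpha_j); the resulting 5x5 Cartan matrix is
[[2, -1, 0, -2, 0], [-1, 2, -1, 0, 0], [0, -1, 2, 0, -1], [-1, 0, 0, 2, 0], [0, 0, -1, 0, 2]].
The roots have two lengths (squared-length ratio 2:1); the short ones are alpha_{4}. The associated Dynkin diagram is a chain of 5 nodes with a double edge at one end; the terminal node there is the unique short simple root (B_5), so the type is B_5 (the algebra so(11)).

B_5 (so(11))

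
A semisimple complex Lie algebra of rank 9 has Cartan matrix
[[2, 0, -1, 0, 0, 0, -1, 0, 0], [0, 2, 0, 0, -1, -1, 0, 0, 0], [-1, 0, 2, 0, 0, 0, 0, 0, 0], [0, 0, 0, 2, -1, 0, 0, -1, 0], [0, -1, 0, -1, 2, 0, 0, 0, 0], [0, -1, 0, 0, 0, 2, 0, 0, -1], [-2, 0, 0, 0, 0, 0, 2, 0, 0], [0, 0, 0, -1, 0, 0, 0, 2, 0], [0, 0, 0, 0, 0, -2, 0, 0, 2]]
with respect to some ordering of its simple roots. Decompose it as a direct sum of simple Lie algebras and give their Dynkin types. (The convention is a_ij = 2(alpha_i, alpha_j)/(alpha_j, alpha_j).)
The diagram associated to this matrix has two connected components: the simple roots {alpha_1, alpha_3, alpha_7} form a chain of 3 nodes with a double edge at one end; the terminal node there is the unique long simple root (C_3), and {alpha_2, alpha_4, alpha_5, alpha_6, alpha_8, alpha_9} form a chain of 6 nodes with a double edge at one end; the terminal node there is the unique long simple root (C_6). A semisimple Lie algebra decomposes uniquely as the direct sum of simple ideals, one per connected component of its Dynkin diagram, so g ≅ C_3 ⊕ C_6 (dimension 21 + 78 = 99).

C_3 (sp(6)) ⊕ C_6 (sp(12))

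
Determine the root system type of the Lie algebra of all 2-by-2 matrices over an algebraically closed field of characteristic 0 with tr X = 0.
This is sl(2), which has dimension 2^2 - 1 = 3 and rank 2 - 1 = 1 (a Cartan subalgebra is the diagonal traceless matrices). In the classification of classical Lie algebras, the special linear algebra sl(n+1) has type A_n; here n = 1, so the Dynkin diagram is a chain of 1 nodes with single edges (A_1). Hence the type is A_1.

A_1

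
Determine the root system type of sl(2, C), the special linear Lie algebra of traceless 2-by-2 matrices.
This is sl(2), which has dimension 2^2 - 1 = 3 and rank 2 - 1 = 1 (a Cartan subalgebra is the diagonal traceless matrices). In the classification of classical Lie algebras, the special linear algebra sl(n+1) has type A_n; here n = 1, so the Dynkin diagram is a chain of 1 nodes with single edges (A_1). Hence the type is A_1.

type A_1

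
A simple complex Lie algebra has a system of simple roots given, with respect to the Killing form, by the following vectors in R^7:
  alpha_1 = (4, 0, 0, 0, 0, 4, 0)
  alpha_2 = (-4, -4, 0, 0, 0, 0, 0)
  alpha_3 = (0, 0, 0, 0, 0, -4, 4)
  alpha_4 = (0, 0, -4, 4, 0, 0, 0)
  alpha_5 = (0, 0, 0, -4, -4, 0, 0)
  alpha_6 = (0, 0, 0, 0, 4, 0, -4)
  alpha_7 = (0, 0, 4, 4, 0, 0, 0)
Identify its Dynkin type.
D7

Compute the Cartan integers a_ij = 2(alpha_i, alpha_j)/(alpha_j, alpha_j); the resulting 7x7 Cartan matrix is
[[2, -1, -1, 0, 0, 0, 0], [-1, 2, 0, 0, 0, 0, 0], [-1, 0, 2, 0, 0, -1, 0], [0, 0, 0, 2, -1, 0, 0], [0, 0, 0, -1, 2, -1, -1], [0, 0, -1, 0, -1, 2, 0], [0, 0, 0, 0, -1, 0, 2]].
All simple roots have the same length, so the diagram is simply laced. The associated Dynkin diagram is a chain of 5 nodes with a fork of two nodes at one end (D_7), so the type is D_7 (the algebra so(14)).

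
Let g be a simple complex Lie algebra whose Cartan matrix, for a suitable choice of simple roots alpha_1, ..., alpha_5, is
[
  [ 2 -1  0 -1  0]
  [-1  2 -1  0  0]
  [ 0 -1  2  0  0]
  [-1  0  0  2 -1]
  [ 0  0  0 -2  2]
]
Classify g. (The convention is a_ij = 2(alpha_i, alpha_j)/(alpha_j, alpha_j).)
The matrix has rank 5 with 2's on the diagonal. Reading the off-diagonal entries as Dynkin edges (a single edge where a_ij = a_ji = -1; a double or triple edge where a_ij * a_ji = 2 or 3), the diagram is a chain of 5 nodes with a double edge at one end; the terminal node there is the unique long simple root (C_5). One simple-root ordering that puts it in standard form is (alpha_3, alpha_2, alpha_1, alpha_4, alpha_5). So the algebra is type C_5, i.e. sp(10).

C_5 (sp(10))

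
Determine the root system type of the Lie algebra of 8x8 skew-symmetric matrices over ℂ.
This is so(8) with 8 even, which has dimension 8(8-1)/2 = 28 and rank 8/2 = 4. In the classification of classical Lie algebras, the orthogonal algebra so(2n) in an even number of variables has type D_n; here n = 4, so the Dynkin diagram is a chain of 2 nodes with a fork of two nodes at one end (D_4). Hence the type is D_4.

D_4 (so(8))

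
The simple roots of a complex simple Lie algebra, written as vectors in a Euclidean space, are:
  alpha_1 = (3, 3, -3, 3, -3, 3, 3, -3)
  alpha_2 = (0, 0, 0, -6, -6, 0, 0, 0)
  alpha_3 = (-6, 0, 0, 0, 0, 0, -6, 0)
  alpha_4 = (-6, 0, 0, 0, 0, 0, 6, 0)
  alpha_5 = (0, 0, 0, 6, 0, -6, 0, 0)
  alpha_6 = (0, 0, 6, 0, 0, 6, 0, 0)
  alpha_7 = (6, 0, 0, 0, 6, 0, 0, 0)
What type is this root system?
Compute the Cartan integers a_ij = 2(alpha_i, alpha_j)/(alpha_j, alpha_j); the resulting 7x7 Cartan matrix is
[[2, 0, -1, 0, 0, 0, 0], [0, 2, 0, 0, -1, 0, -1], [-1, 0, 2, 0, 0, 0, -1], [0, 0, 0, 2, 0, 0, -1], [0, -1, 0, 0, 2, -1, 0], [0, 0, 0, 0, -1, 2, 0], [0, -1, -1, -1, 0, 0, 2]].
All simple roots have the same length, so the diagram is simply laced. The associated Dynkin diagram is a chain of 6 nodes with one extra node attached to the third node from one end (E_7), so the type is E_7.

E_7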